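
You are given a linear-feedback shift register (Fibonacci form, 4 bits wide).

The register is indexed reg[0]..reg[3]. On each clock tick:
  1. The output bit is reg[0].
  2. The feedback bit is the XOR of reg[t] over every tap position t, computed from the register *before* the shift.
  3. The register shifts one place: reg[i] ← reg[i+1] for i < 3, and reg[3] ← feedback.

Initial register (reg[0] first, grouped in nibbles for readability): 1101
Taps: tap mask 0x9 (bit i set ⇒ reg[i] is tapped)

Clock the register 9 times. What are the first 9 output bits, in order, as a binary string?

110101100

tick  register→output (feedback)
  0  1101→1 (0)
  1  1010→1 (1)
  2  0101→0 (1)
  3  1011→1 (0)
  4  0110→0 (0)
  5  1100→1 (1)
  6  1001→1 (0)
  7  0010→0 (0)
  8  0100→0 (0)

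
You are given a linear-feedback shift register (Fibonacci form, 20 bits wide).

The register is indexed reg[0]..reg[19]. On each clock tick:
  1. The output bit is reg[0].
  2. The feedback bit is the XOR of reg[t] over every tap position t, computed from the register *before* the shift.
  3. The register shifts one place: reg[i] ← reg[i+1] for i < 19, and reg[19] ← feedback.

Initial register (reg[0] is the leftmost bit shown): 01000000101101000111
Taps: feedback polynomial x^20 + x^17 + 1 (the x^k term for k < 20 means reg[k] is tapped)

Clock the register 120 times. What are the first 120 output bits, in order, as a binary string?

010000001011010001111011011001111011000110000110101011101100000001100110001010010010001000100110010110010000001000100001

k : reg_k → out_k, fb_k
0: 01000000101101000111 → 0, fb=1
1: 10000001011010001111 → 1, fb=0
2: 00000010110100011110 → 0, fb=1
3: 00000101101000111101 → 0, fb=1
4: 00001011010001111011 → 0, fb=0
5: 00010110100011110110 → 0, fb=1
6: 00101101000111101101 → 0, fb=1
7: 01011010001111011011 → 0, fb=0
8: 10110100011110110110 → 1, fb=0
9: 01101000111101101100 → 0, fb=1
10: 11010001111011011001 → 1, fb=1
11: 10100011110110110011 → 1, fb=1
12: 01000111101101100111 → 0, fb=1
13: 10001111011011001111 → 1, fb=0
14: 00011110110110011110 → 0, fb=1
15: 00111101101100111101 → 0, fb=1
16: 01111011011001111011 → 0, fb=0
17: 11110110110011110110 → 1, fb=0
18: 11101101100111101100 → 1, fb=0
19: 11011011001111011000 → 1, fb=1
20: 10110110011110110001 → 1, fb=1
21: 01101100111101100011 → 0, fb=0
22: 11011001111011000110 → 1, fb=0
23: 10110011110110001100 → 1, fb=0
24: 01100111101100011000 → 0, fb=0
25: 11001111011000110000 → 1, fb=1
26: 10011110110001100001 → 1, fb=1
27: 00111101100011000011 → 0, fb=0
28: 01111011000110000110 → 0, fb=1
29: 11110110001100001101 → 1, fb=0
30: 11101100011000011010 → 1, fb=1
31: 11011000110000110101 → 1, fb=0
32: 10110001100001101010 → 1, fb=1
33: 01100011000011010101 → 0, fb=1
34: 11000110000110101011 → 1, fb=1
35: 10001100001101010111 → 1, fb=0
36: 00011000011010101110 → 0, fb=1
37: 00110000110101011101 → 0, fb=1
38: 01100001101010111011 → 0, fb=0
39: 11000011010101110110 → 1, fb=0
40: 10000110101011101100 → 1, fb=0
41: 00001101010111011000 → 0, fb=0
42: 00011010101110110000 → 0, fb=0
43: 00110101011101100000 → 0, fb=0
44: 01101010111011000000 → 0, fb=0
45: 11010101110110000000 → 1, fb=1
46: 10101011101100000001 → 1, fb=1
47: 01010111011000000011 → 0, fb=0
48: 10101110110000000110 → 1, fb=0
49: 01011101100000001100 → 0, fb=1
50: 10111011000000011001 → 1, fb=1
51: 01110110000000110011 → 0, fb=0
52: 11101100000001100110 → 1, fb=0
53: 11011000000011001100 → 1, fb=0
54: 10110000000110011000 → 1, fb=1
55: 01100000001100110001 → 0, fb=0
56: 11000000011001100010 → 1, fb=1
57: 10000000110011000101 → 1, fb=0
58: 00000001100110001010 → 0, fb=0
59: 00000011001100010100 → 0, fb=1
60: 00000110011000101001 → 0, fb=0
61: 00001100110001010010 → 0, fb=0
62: 00011001100010100100 → 0, fb=1
63: 00110011000101001001 → 0, fb=0
64: 01100110001010010010 → 0, fb=0
65: 11001100010100100100 → 1, fb=0
66: 10011000101001001000 → 1, fb=1
67: 00110001010010010001 → 0, fb=0
68: 01100010100100100010 → 0, fb=0
69: 11000101001001000100 → 1, fb=0
70: 10001010010010001000 → 1, fb=1
71: 00010100100100010001 → 0, fb=0
72: 00101001001000100010 → 0, fb=0
73: 01010010010001000100 → 0, fb=1
74: 10100100100010001001 → 1, fb=1
75: 01001001000100010011 → 0, fb=0
76: 10010010001000100110 → 1, fb=0
77: 00100100010001001100 → 0, fb=1
78: 01001000100010011001 → 0, fb=0
79: 10010001000100110010 → 1, fb=1
80: 00100010001001100101 → 0, fb=1
81: 01000100010011001011 → 0, fb=0
82: 10001000100110010110 → 1, fb=0
83: 00010001001100101100 → 0, fb=1
84: 00100010011001011001 → 0, fb=0
85: 01000100110010110010 → 0, fb=0
86: 10001001100101100100 → 1, fb=0
87: 00010011001011001000 → 0, fb=0
88: 00100110010110010000 → 0, fb=0
89: 01001100101100100000 → 0, fb=0
90: 10011001011001000000 → 1, fb=1
91: 00110010110010000001 → 0, fb=0
92: 01100101100100000010 → 0, fb=0
93: 11001011001000000100 → 1, fb=0
94: 10010110010000001000 → 1, fb=1
95: 00101100100000010001 → 0, fb=0
96: 01011001000000100010 → 0, fb=0
97: 10110010000001000100 → 1, fb=0
98: 01100100000010001000 → 0, fb=0
99: 11001000000100010000 → 1, fb=1
100: 10010000001000100001 → 1, fb=1
101: 00100000010001000011 → 0, fb=0
102: 01000000100010000110 → 0, fb=1
103: 10000001000100001101 → 1, fb=0
104: 00000010001000011010 → 0, fb=0
105: 00000100010000110100 → 0, fb=1
106: 00001000100001101001 → 0, fb=0
107: 00010001000011010010 → 0, fb=0
108: 00100010000110100100 → 0, fb=1
109: 01000100001101001001 → 0, fb=0
110: 10001000011010010010 → 1, fb=1
111: 00010000110100100101 → 0, fb=1
112: 00100001101001001011 → 0, fb=0
113: 01000011010010010110 → 0, fb=1
114: 10000110100100101101 → 1, fb=0
115: 00001101001001011010 → 0, fb=0
116: 00011010010010110100 → 0, fb=1
117: 00110100100101101001 → 0, fb=0
118: 01101001001011010010 → 0, fb=0
119: 11010010010110100100 → 1, fb=0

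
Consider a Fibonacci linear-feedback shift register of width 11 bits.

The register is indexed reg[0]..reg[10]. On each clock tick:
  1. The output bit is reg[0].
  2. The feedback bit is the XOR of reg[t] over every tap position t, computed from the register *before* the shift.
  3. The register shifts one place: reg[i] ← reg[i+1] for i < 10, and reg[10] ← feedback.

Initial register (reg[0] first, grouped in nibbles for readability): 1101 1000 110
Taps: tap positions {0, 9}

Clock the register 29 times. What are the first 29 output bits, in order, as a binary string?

tick  register→output (feedback)
  0  11011000110→1 (0)
  1  10110001100→1 (1)
  2  01100011001→0 (0)
  3  11000110010→1 (0)
  4  10001100100→1 (1)
  5  00011001001→0 (0)
  6  00110010010→0 (1)
  7  01100100101→0 (0)
  8  11001001010→1 (0)
  9  10010010100→1 (1)
 10  00100101001→0 (0)
 11  01001010010→0 (1)
 12  10010100101→1 (1)
 13  00101001011→0 (1)
 14  01010010111→0 (1)
 15  10100101111→1 (0)
 16  01001011110→0 (1)
 17  10010111101→1 (1)
 18  00101111011→0 (1)
 19  01011110111→0 (1)
 20  10111101111→1 (0)
 21  01111011110→0 (1)
 22  11110111101→1 (1)
 23  11101111011→1 (0)
 24  11011110110→1 (0)
 25  10111101100→1 (1)
 26  01111011001→0 (0)
 27  11110110010→1 (0)
 28  11101100100→1 (1)

11011000110010010100101111011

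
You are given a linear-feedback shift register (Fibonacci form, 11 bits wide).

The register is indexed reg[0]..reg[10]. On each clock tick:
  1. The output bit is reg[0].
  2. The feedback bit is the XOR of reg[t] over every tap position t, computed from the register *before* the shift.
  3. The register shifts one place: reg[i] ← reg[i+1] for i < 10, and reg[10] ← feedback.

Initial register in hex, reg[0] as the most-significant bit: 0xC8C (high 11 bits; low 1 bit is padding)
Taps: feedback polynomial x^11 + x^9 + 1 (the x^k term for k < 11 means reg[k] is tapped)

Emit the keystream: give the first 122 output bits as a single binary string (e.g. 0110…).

step | reg (before) | out | fb
   0 | 11001000110 | 1 | 0
   1 | 10010001100 | 1 | 1
   2 | 00100011001 | 0 | 0
   3 | 01000110010 | 0 | 1
   4 | 10001100101 | 1 | 1
   5 | 00011001011 | 0 | 1
   6 | 00110010111 | 0 | 1
   7 | 01100101111 | 0 | 1
   8 | 11001011111 | 1 | 0
   9 | 10010111110 | 1 | 0
  10 | 00101111100 | 0 | 0
  11 | 01011111000 | 0 | 0
  12 | 10111110000 | 1 | 1
  13 | 01111100001 | 0 | 0
  14 | 11111000010 | 1 | 0
  15 | 11110000100 | 1 | 1
  16 | 11100001001 | 1 | 1
  17 | 11000010011 | 1 | 0
  18 | 10000100110 | 1 | 0
  19 | 00001001100 | 0 | 0
  20 | 00010011000 | 0 | 0
  21 | 00100110000 | 0 | 0
  22 | 01001100000 | 0 | 0
  23 | 10011000000 | 1 | 1
  24 | 00110000001 | 0 | 0
  25 | 01100000010 | 0 | 1
  26 | 11000000101 | 1 | 1
  27 | 10000001011 | 1 | 0
  28 | 00000010110 | 0 | 1
  29 | 00000101101 | 0 | 0
  30 | 00001011010 | 0 | 1
  31 | 00010110101 | 0 | 0
  32 | 00101101010 | 0 | 1
  33 | 01011010101 | 0 | 0
  34 | 10110101010 | 1 | 0
  35 | 01101010100 | 0 | 0
  36 | 11010101000 | 1 | 1
  37 | 10101010001 | 1 | 1
  38 | 01010100011 | 0 | 1
  39 | 10101000111 | 1 | 0
  40 | 01010001110 | 0 | 1
  41 | 10100011101 | 1 | 1
  42 | 01000111011 | 0 | 1
  43 | 10001110111 | 1 | 0
  44 | 00011101110 | 0 | 1
  45 | 00111011101 | 0 | 0
  46 | 01110111010 | 0 | 1
  47 | 11101110101 | 1 | 1
  48 | 11011101011 | 1 | 0
  49 | 10111010110 | 1 | 0
  50 | 01110101100 | 0 | 0
  51 | 11101011000 | 1 | 1
  52 | 11010110001 | 1 | 1
  53 | 10101100011 | 1 | 0
  54 | 01011000110 | 0 | 1
  55 | 10110001101 | 1 | 1
  56 | 01100011011 | 0 | 1
  57 | 11000110111 | 1 | 0
  58 | 10001101110 | 1 | 0
  59 | 00011011100 | 0 | 0
  60 | 00110111000 | 0 | 0
  61 | 01101110000 | 0 | 0
  62 | 11011100000 | 1 | 1
  63 | 10111000001 | 1 | 1
  64 | 01110000011 | 0 | 1
  65 | 11100000111 | 1 | 0
  66 | 11000001110 | 1 | 0
  67 | 10000011100 | 1 | 1
  68 | 00000111001 | 0 | 0
  69 | 00001110010 | 0 | 1
  70 | 00011100101 | 0 | 0
  71 | 00111001010 | 0 | 1
  72 | 01110010101 | 0 | 0
  73 | 11100101010 | 1 | 0
  74 | 11001010100 | 1 | 1
  75 | 10010101001 | 1 | 1
  76 | 00101010011 | 0 | 1
  77 | 01010100111 | 0 | 1
  78 | 10101001111 | 1 | 0
  79 | 01010011110 | 0 | 1
  80 | 10100111101 | 1 | 1
  81 | 01001111011 | 0 | 1
  82 | 10011110111 | 1 | 0
  83 | 00111101110 | 0 | 1
  84 | 01111011101 | 0 | 0
  85 | 11110111010 | 1 | 0
  86 | 11101110100 | 1 | 1
  87 | 11011101001 | 1 | 1
  88 | 10111010011 | 1 | 0
  89 | 01110100110 | 0 | 1
  90 | 11101001101 | 1 | 1
  91 | 11010011011 | 1 | 0
  92 | 10100110110 | 1 | 0
  93 | 01001101100 | 0 | 0
  94 | 10011011000 | 1 | 1
  95 | 00110110001 | 0 | 0
  96 | 01101100010 | 0 | 1
  97 | 11011000101 | 1 | 1
  98 | 10110001011 | 1 | 0
  99 | 01100010110 | 0 | 1
 100 | 11000101101 | 1 | 1
 101 | 10001011011 | 1 | 0
 102 | 00010110110 | 0 | 1
 103 | 00101101101 | 0 | 0
 104 | 01011011010 | 0 | 1
 105 | 10110110101 | 1 | 1
 106 | 01101101011 | 0 | 1
 107 | 11011010111 | 1 | 0
 108 | 10110101110 | 1 | 0
 109 | 01101011100 | 0 | 0
 110 | 11010111000 | 1 | 1
 111 | 10101110001 | 1 | 1
 112 | 01011100011 | 0 | 1
 113 | 10111000111 | 1 | 0
 114 | 01110001110 | 0 | 1
 115 | 11100011101 | 1 | 1
 116 | 11000111011 | 1 | 0
 117 | 10001110110 | 1 | 0
 118 | 00011101100 | 0 | 0
 119 | 00111011000 | 0 | 0
 120 | 01110110000 | 0 | 0
 121 | 11101100000 | 1 | 1

11001000110010111110000100110000001011010101000111011101011000110111000001110010101001111011101001101100010110110101110001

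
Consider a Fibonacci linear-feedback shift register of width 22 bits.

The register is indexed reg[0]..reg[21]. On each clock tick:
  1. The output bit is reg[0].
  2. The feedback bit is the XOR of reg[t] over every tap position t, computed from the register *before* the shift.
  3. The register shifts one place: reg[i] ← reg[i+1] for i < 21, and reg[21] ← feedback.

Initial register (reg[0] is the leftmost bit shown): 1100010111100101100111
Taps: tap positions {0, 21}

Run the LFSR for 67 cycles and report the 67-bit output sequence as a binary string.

1100010111100101100111011110010100011011101001010001100001001011000

tick  register→output (feedback)
  0  1100010111100101100111→1 (0)
  1  1000101111001011001110→1 (1)
  2  0001011110010110011101→0 (1)
  3  0010111100101100111011→0 (1)
  4  0101111001011001110111→0 (1)
  5  1011110010110011101111→1 (0)
  6  0111100101100111011110→0 (0)
  7  1111001011001110111100→1 (1)
  8  1110010110011101111001→1 (0)
  9  1100101100111011110010→1 (1)
 10  1001011001110111100101→1 (0)
 11  0010110011101111001010→0 (0)
 12  0101100111011110010100→0 (0)
 13  1011001110111100101000→1 (1)
 14  0110011101111001010001→0 (1)
 15  1100111011110010100011→1 (0)
 16  1001110111100101000110→1 (1)
 17  0011101111001010001101→0 (1)
 18  0111011110010100011011→0 (1)
 19  1110111100101000110111→1 (0)
 20  1101111001010001101110→1 (1)
 21  1011110010100011011101→1 (0)
 22  0111100101000110111010→0 (0)
 23  1111001010001101110100→1 (1)
 24  1110010100011011101001→1 (0)
 25  1100101000110111010010→1 (1)
 26  1001010001101110100101→1 (0)
 27  0010100011011101001010→0 (0)
 28  0101000110111010010100→0 (0)
 29  1010001101110100101000→1 (1)
 30  0100011011101001010001→0 (1)
 31  1000110111010010100011→1 (0)
 32  0001101110100101000110→0 (0)
 33  0011011101001010001100→0 (0)
 34  0110111010010100011000→0 (0)
 35  1101110100101000110000→1 (1)
 36  1011101001010001100001→1 (0)
 37  0111010010100011000010→0 (0)
 38  1110100101000110000100→1 (1)
 39  1101001010001100001001→1 (0)
 40  1010010100011000010010→1 (1)
 41  0100101000110000100101→0 (1)
 42  1001010001100001001011→1 (0)
 43  0010100011000010010110→0 (0)
 44  0101000110000100101100→0 (0)
 45  1010001100001001011000→1 (1)
 46  0100011000010010110001→0 (1)
 47  1000110000100101100011→1 (0)
 48  0001100001001011000110→0 (0)
 49  0011000010010110001100→0 (0)
 50  0110000100101100011000→0 (0)
 51  1100001001011000110000→1 (1)
 52  1000010010110001100001→1 (0)
 53  0000100101100011000010→0 (0)
 54  0001001011000110000100→0 (0)
 55  0010010110001100001000→0 (0)
 56  0100101100011000010000→0 (0)
 57  1001011000110000100000→1 (1)
 58  0010110001100001000001→0 (1)
 59  0101100011000010000011→0 (1)
 60  1011000110000100000111→1 (0)
 61  0110001100001000001110→0 (0)
 62  1100011000010000011100→1 (1)
 63  1000110000100000111001→1 (0)
 64  0001100001000001110010→0 (0)
 65  0011000010000011100100→0 (0)
 66  0110000100000111001000→0 (0)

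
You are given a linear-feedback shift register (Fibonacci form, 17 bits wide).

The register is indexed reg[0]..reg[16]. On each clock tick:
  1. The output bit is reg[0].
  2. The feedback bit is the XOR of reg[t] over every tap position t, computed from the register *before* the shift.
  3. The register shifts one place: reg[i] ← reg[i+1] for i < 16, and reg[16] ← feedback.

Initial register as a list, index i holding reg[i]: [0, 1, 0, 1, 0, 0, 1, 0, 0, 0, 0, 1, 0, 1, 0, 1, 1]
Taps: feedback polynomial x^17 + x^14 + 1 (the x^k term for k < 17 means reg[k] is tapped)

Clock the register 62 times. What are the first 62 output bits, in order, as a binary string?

01010010000101011001101001000010100111101111111010011100111000

step | reg (before) | out | fb
   0 | 01010010000101011 | 0 | 0
   1 | 10100100001010110 | 1 | 0
   2 | 01001000010101100 | 0 | 1
   3 | 10010000101011001 | 1 | 1
   4 | 00100001010110011 | 0 | 0
   5 | 01000010101100110 | 0 | 1
   6 | 10000101011001101 | 1 | 0
   7 | 00001010110011010 | 0 | 0
   8 | 00010101100110100 | 0 | 1
   9 | 00101011001101001 | 0 | 0
  10 | 01010110011010010 | 0 | 0
  11 | 10101100110100100 | 1 | 0
  12 | 01011001101001000 | 0 | 0
  13 | 10110011010010000 | 1 | 1
  14 | 01100110100100001 | 0 | 0
  15 | 11001101001000010 | 1 | 1
  16 | 10011010010000101 | 1 | 0
  17 | 00110100100001010 | 0 | 0
  18 | 01101001000010100 | 0 | 1
  19 | 11010010000101001 | 1 | 1
  20 | 10100100001010011 | 1 | 1
  21 | 01001000010100111 | 0 | 1
  22 | 10010000101001111 | 1 | 0
  23 | 00100001010011110 | 0 | 1
  24 | 01000010100111101 | 0 | 1
  25 | 10000101001111011 | 1 | 1
  26 | 00001010011110111 | 0 | 1
  27 | 00010100111101111 | 0 | 1
  28 | 00101001111011111 | 0 | 1
  29 | 01010011110111111 | 0 | 1
  30 | 10100111101111111 | 1 | 0
  31 | 01001111011111110 | 0 | 1
  32 | 10011110111111101 | 1 | 0
  33 | 00111101111111010 | 0 | 0
  34 | 01111011111110100 | 0 | 1
  35 | 11110111111101001 | 1 | 1
  36 | 11101111111010011 | 1 | 1
  37 | 11011111110100111 | 1 | 0
  38 | 10111111101001110 | 1 | 0
  39 | 01111111010011100 | 0 | 1
  40 | 11111110100111001 | 1 | 1
  41 | 11111101001110011 | 1 | 1
  42 | 11111010011100111 | 1 | 0
  43 | 11110100111001110 | 1 | 0
  44 | 11101001110011100 | 1 | 0
  45 | 11010011100111000 | 1 | 1
  46 | 10100111001110001 | 1 | 1
  47 | 01001110011100011 | 0 | 0
  48 | 10011100111000110 | 1 | 0
  49 | 00111001110001100 | 0 | 1
  50 | 01110011100011001 | 0 | 0
  51 | 11100111000110010 | 1 | 1
  52 | 11001110001100101 | 1 | 0
  53 | 10011100011001010 | 1 | 1
  54 | 00111000110010101 | 0 | 1
  55 | 01110001100101011 | 0 | 0
  56 | 11100011001010110 | 1 | 0
  57 | 11000110010101100 | 1 | 0
  58 | 10001100101011000 | 1 | 1
  59 | 00011001010110001 | 0 | 0
  60 | 00110010101100010 | 0 | 0
  61 | 01100101011000100 | 0 | 1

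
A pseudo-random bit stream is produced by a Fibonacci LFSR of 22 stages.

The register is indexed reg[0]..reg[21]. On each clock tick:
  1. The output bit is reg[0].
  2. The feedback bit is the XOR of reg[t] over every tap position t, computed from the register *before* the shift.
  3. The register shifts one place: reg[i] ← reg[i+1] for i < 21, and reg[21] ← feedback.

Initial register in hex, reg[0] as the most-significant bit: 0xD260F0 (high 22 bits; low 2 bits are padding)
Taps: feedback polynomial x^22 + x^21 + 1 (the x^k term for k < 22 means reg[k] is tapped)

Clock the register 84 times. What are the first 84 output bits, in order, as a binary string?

k : reg_k → out_k, fb_k
0: 1101001001100000111100 → 1, fb=1
1: 1010010011000001111001 → 1, fb=0
2: 0100100110000011110010 → 0, fb=0
3: 1001001100000111100100 → 1, fb=1
4: 0010011000001111001001 → 0, fb=1
5: 0100110000011110010011 → 0, fb=1
6: 1001100000111100100111 → 1, fb=0
7: 0011000001111001001110 → 0, fb=0
8: 0110000011110010011100 → 0, fb=0
9: 1100000111100100111000 → 1, fb=1
10: 1000001111001001110001 → 1, fb=0
11: 0000011110010011100010 → 0, fb=0
12: 0000111100100111000100 → 0, fb=0
13: 0001111001001110001000 → 0, fb=0
14: 0011110010011100010000 → 0, fb=0
15: 0111100100111000100000 → 0, fb=0
16: 1111001001110001000000 → 1, fb=1
17: 1110010011100010000001 → 1, fb=0
18: 1100100111000100000010 → 1, fb=1
19: 1001001110001000000101 → 1, fb=0
20: 0010011100010000001010 → 0, fb=0
21: 0100111000100000010100 → 0, fb=0
22: 1001110001000000101000 → 1, fb=1
23: 0011100010000001010001 → 0, fb=1
24: 0111000100000010100011 → 0, fb=1
25: 1110001000000101000111 → 1, fb=0
26: 1100010000001010001110 → 1, fb=1
27: 1000100000010100011101 → 1, fb=0
28: 0001000000101000111010 → 0, fb=0
29: 0010000001010001110100 → 0, fb=0
30: 0100000010100011101000 → 0, fb=0
31: 1000000101000111010000 → 1, fb=1
32: 0000001010001110100001 → 0, fb=1
33: 0000010100011101000011 → 0, fb=1
34: 0000101000111010000111 → 0, fb=1
35: 0001010001110100001111 → 0, fb=1
36: 0010100011101000011111 → 0, fb=1
37: 0101000111010000111111 → 0, fb=1
38: 1010001110100001111111 → 1, fb=0
39: 0100011101000011111110 → 0, fb=0
40: 1000111010000111111100 → 1, fb=1
41: 0001110100001111111001 → 0, fb=1
42: 0011101000011111110011 → 0, fb=1
43: 0111010000111111100111 → 0, fb=1
44: 1110100001111111001111 → 1, fb=0
45: 1101000011111110011110 → 1, fb=1
46: 1010000111111100111101 → 1, fb=0
47: 0100001111111001111010 → 0, fb=0
48: 1000011111110011110100 → 1, fb=1
49: 0000111111100111101001 → 0, fb=1
50: 0001111111001111010011 → 0, fb=1
51: 0011111110011110100111 → 0, fb=1
52: 0111111100111101001111 → 0, fb=1
53: 1111111001111010011111 → 1, fb=0
54: 1111110011110100111110 → 1, fb=1
55: 1111100111101001111101 → 1, fb=0
56: 1111001111010011111010 → 1, fb=1
57: 1110011110100111110101 → 1, fb=0
58: 1100111101001111101010 → 1, fb=1
59: 1001111010011111010101 → 1, fb=0
60: 0011110100111110101010 → 0, fb=0
61: 0111101001111101010100 → 0, fb=0
62: 1111010011111010101000 → 1, fb=1
63: 1110100111110101010001 → 1, fb=0
64: 1101001111101010100010 → 1, fb=1
65: 1010011111010101000101 → 1, fb=0
66: 0100111110101010001010 → 0, fb=0
67: 1001111101010100010100 → 1, fb=1
68: 0011111010101000101001 → 0, fb=1
69: 0111110101010001010011 → 0, fb=1
70: 1111101010100010100111 → 1, fb=0
71: 1111010101000101001110 → 1, fb=1
72: 1110101010001010011101 → 1, fb=0
73: 1101010100010100111010 → 1, fb=1
74: 1010101000101001110101 → 1, fb=0
75: 0101010001010011101010 → 0, fb=0
76: 1010100010100111010100 → 1, fb=1
77: 0101000101001110101001 → 0, fb=1
78: 1010001010011101010011 → 1, fb=0
79: 0100010100111010100110 → 0, fb=0
80: 1000101001110101001100 → 1, fb=1
81: 0001010011101010011001 → 0, fb=1
82: 0010100111010100110011 → 0, fb=1
83: 0101001110101001100111 → 0, fb=1

110100100110000011110010011100010000001010001110100001111111001111010011111010101000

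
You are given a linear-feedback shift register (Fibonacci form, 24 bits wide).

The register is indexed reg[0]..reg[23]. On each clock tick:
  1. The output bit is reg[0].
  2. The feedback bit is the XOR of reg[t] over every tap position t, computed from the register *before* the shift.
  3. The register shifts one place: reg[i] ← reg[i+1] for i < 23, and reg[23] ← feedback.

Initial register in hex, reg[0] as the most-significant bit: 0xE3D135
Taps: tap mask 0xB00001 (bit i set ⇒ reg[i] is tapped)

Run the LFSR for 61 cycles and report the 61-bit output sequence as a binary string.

1110001111010001001101011111110100111001000001100110010101111

k : reg_k → out_k, fb_k
0: 111000111101000100110101 → 1, fb=1
1: 110001111010001001101011 → 1, fb=1
2: 100011110100010011010111 → 1, fb=1
3: 000111101000100110101111 → 0, fb=1
4: 001111010001001101011111 → 0, fb=1
5: 011110100010011010111111 → 0, fb=1
6: 111101000100110101111111 → 1, fb=0
7: 111010001001101011111110 → 1, fb=1
8: 110100010011010111111101 → 1, fb=0
9: 101000100110101111111010 → 1, fb=0
10: 010001001101011111110100 → 0, fb=1
11: 100010011010111111101001 → 1, fb=1
12: 000100110101111111010011 → 0, fb=1
13: 001001101011111110100111 → 0, fb=0
14: 010011010111111101001110 → 0, fb=0
15: 100110101111111010011100 → 1, fb=1
16: 001101011111110100111001 → 0, fb=0
17: 011010111111101001110010 → 0, fb=0
18: 110101111111010011100100 → 1, fb=0
19: 101011111110100111001000 → 1, fb=0
20: 010111111101001110010000 → 0, fb=0
21: 101111111010011100100000 → 1, fb=1
22: 011111110100111001000001 → 0, fb=1
23: 111111101001110010000011 → 1, fb=0
24: 111111010011100100000110 → 1, fb=0
25: 111110100111001000001100 → 1, fb=1
26: 111101001110010000011001 → 1, fb=1
27: 111010011100100000110011 → 1, fb=0
28: 110100111001000001100110 → 1, fb=0
29: 101001110010000011001100 → 1, fb=1
30: 010011100100000110011001 → 0, fb=0
31: 100111001000001100110010 → 1, fb=1
32: 001110010000011001100101 → 0, fb=0
33: 011100100000110011001010 → 0, fb=1
34: 111001000001100110010101 → 1, fb=1
35: 110010000011001100101011 → 1, fb=1
36: 100100000110011001010111 → 1, fb=1
37: 001000001100110010101111 → 0, fb=1
38: 010000011001100101011111 → 0, fb=1
39: 100000110011001010111111 → 1, fb=0
40: 000001100110010101111110 → 0, fb=0
41: 000011001100101011111100 → 0, fb=0
42: 000110011001010111111000 → 0, fb=1
43: 001100110010101111110001 → 0, fb=1
44: 011001100101011111100011 → 0, fb=1
45: 110011001010111111000111 → 1, fb=1
46: 100110010101111110001111 → 1, fb=0
47: 001100101011111100011110 → 0, fb=0
48: 011001010111111000111100 → 0, fb=0
49: 110010101111110001111000 → 1, fb=0
50: 100101011111100011110000 → 1, fb=1
51: 001010111111000111100001 → 0, fb=1
52: 010101111110001111000011 → 0, fb=1
53: 101011111100011110000111 → 1, fb=1
54: 010111111000111100001111 → 0, fb=1
55: 101111110001111000011111 → 1, fb=0
56: 011111100011110000111110 → 0, fb=0
57: 111111000111100001111100 → 1, fb=1
58: 111110001111000011111001 → 1, fb=1
59: 111100011110000111110011 → 1, fb=0
60: 111000111100001111100110 → 1, fb=0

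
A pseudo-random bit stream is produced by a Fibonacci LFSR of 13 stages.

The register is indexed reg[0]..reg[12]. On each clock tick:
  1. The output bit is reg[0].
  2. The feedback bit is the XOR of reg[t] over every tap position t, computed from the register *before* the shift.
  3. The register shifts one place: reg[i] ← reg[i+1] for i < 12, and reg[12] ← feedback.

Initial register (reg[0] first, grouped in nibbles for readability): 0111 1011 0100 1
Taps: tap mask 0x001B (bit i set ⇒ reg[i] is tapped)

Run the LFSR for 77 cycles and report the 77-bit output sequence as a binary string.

step | reg (before) | out | fb
   0 | 0111101101001 | 0 | 1
   1 | 1111011010011 | 1 | 1
   2 | 1110110100111 | 1 | 1
   3 | 1101101001111 | 1 | 0
   4 | 1011010011110 | 1 | 0
   5 | 0110100111100 | 0 | 0
   6 | 1101001111000 | 1 | 1
   7 | 1010011110001 | 1 | 1
   8 | 0100111100011 | 0 | 0
   9 | 1001111000110 | 1 | 1
  10 | 0011110001101 | 0 | 0
  11 | 0111100011010 | 0 | 1
  12 | 1111000110101 | 1 | 1
  13 | 1110001101011 | 1 | 0
  14 | 1100011010110 | 1 | 0
  15 | 1000110101100 | 1 | 0
  16 | 0001101011000 | 0 | 0
  17 | 0011010110000 | 0 | 1
  18 | 0110101100001 | 0 | 0
  19 | 1101011000010 | 1 | 1
  20 | 1010110000101 | 1 | 0
  21 | 0101100001010 | 0 | 1
  22 | 1011000010101 | 1 | 0
  23 | 0110000101010 | 0 | 1
  24 | 1100001010101 | 1 | 0
  25 | 1000010101010 | 1 | 1
  26 | 0000101010101 | 0 | 1
  27 | 0001010101011 | 0 | 1
  28 | 0010101010111 | 0 | 1
  29 | 0101010101111 | 0 | 0
  30 | 1010101011110 | 1 | 0
  31 | 0101010111100 | 0 | 0
  32 | 1010101111000 | 1 | 0
  33 | 0101011110000 | 0 | 0
  34 | 1010111100000 | 1 | 0
  35 | 0101111000000 | 0 | 1
  36 | 1011110000001 | 1 | 1
  37 | 0111100000011 | 0 | 1
  38 | 1111000000111 | 1 | 1
  39 | 1110000001111 | 1 | 0
  40 | 1100000011110 | 1 | 0
  41 | 1000000111100 | 1 | 1
  42 | 0000001111001 | 0 | 0
  43 | 0000011110010 | 0 | 0
  44 | 0000111100100 | 0 | 1
  45 | 0001111001001 | 0 | 0
  46 | 0011110010010 | 0 | 0
  47 | 0111100100100 | 0 | 1
  48 | 1111001001001 | 1 | 1
  49 | 1110010010011 | 1 | 0
  50 | 1100100100110 | 1 | 1
  51 | 1001001001101 | 1 | 0
  52 | 0010010011010 | 0 | 0
  53 | 0100100110100 | 0 | 0
  54 | 1001001101000 | 1 | 0
  55 | 0010011010000 | 0 | 0
  56 | 0100110100000 | 0 | 0
  57 | 1001101000000 | 1 | 1
  58 | 0011010000001 | 0 | 1
  59 | 0110100000011 | 0 | 0
  60 | 1101000000110 | 1 | 1
  61 | 1010000001101 | 1 | 1
  62 | 0100000011011 | 0 | 1
  63 | 1000000110111 | 1 | 1
  64 | 0000001101111 | 0 | 0
  65 | 0000011011110 | 0 | 0
  66 | 0000110111100 | 0 | 1
  67 | 0001101111001 | 0 | 0
  68 | 0011011110010 | 0 | 1
  69 | 0110111100101 | 0 | 0
  70 | 1101111001010 | 1 | 0
  71 | 1011110010100 | 1 | 1
  72 | 0111100101001 | 0 | 1
  73 | 1111001010011 | 1 | 1
  74 | 1110010100111 | 1 | 0
  75 | 1100101001110 | 1 | 1
  76 | 1001010011101 | 1 | 0

01111011010011110001101011000010101010111100000011110010010011010000001101111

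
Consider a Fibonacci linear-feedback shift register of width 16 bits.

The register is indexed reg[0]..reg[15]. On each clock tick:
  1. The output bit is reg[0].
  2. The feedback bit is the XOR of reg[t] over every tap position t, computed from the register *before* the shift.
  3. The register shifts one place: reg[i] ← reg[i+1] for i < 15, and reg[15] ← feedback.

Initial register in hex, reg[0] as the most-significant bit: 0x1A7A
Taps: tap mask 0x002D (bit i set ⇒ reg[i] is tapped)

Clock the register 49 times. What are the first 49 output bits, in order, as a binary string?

0001101001111010111011110001101111001000110100111

step | reg (before) | out | fb
   0 | 0001101001111010 | 0 | 1
   1 | 0011010011110101 | 0 | 1
   2 | 0110100111101011 | 0 | 1
   3 | 1101001111010111 | 1 | 0
   4 | 1010011110101110 | 1 | 1
   5 | 0100111101011101 | 0 | 1
   6 | 1001111010111011 | 1 | 1
   7 | 0011110101110111 | 0 | 1
   8 | 0111101011101111 | 0 | 0
   9 | 1111010111011110 | 1 | 0
  10 | 1110101110111100 | 1 | 0
  11 | 1101011101111000 | 1 | 1
  12 | 1010111011110001 | 1 | 1
  13 | 0101110111100011 | 0 | 0
  14 | 1011101111000110 | 1 | 1
  15 | 0111011110001101 | 0 | 1
  16 | 1110111100011011 | 1 | 1
  17 | 1101111000110111 | 1 | 1
  18 | 1011110001101111 | 1 | 0
  19 | 0111100011011110 | 0 | 0
  20 | 1111000110111100 | 1 | 1
  21 | 1110001101111001 | 1 | 0
  22 | 1100011011110010 | 1 | 0
  23 | 1000110111100100 | 1 | 0
  24 | 0001101111001000 | 0 | 1
  25 | 0011011110010001 | 0 | 1
  26 | 0110111100100011 | 0 | 0
  27 | 1101111001000110 | 1 | 1
  28 | 1011110010001101 | 1 | 0
  29 | 0111100100011010 | 0 | 0
  30 | 1111001000110100 | 1 | 1
  31 | 1110010001101001 | 1 | 1
  32 | 1100100011010011 | 1 | 1
  33 | 1001000110100111 | 1 | 0
  34 | 0010001101001110 | 0 | 1
  35 | 0100011010011101 | 0 | 1
  36 | 1000110100111011 | 1 | 0
  37 | 0001101001110110 | 0 | 1
  38 | 0011010011101101 | 0 | 1
  39 | 0110100111011011 | 0 | 1
  40 | 1101001110110111 | 1 | 0
  41 | 1010011101101110 | 1 | 1
  42 | 0100111011011101 | 0 | 1
  43 | 1001110110111011 | 1 | 1
  44 | 0011101101110111 | 0 | 0
  45 | 0111011011101110 | 0 | 1
  46 | 1110110111011101 | 1 | 1
  47 | 1101101110111011 | 1 | 0
  48 | 1011011101110110 | 1 | 0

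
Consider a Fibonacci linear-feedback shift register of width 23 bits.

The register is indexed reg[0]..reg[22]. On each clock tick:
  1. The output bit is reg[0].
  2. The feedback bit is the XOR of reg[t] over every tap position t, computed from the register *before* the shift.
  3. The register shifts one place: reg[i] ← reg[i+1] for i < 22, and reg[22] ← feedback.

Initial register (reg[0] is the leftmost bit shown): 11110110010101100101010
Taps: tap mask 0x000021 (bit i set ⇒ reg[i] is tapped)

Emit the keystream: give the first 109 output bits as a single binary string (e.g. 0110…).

k : reg_k → out_k, fb_k
0: 11110110010101100101010 → 1, fb=0
1: 11101100101011001010100 → 1, fb=0
2: 11011001010110010101000 → 1, fb=1
3: 10110010101100101010001 → 1, fb=1
4: 01100101011001010100011 → 0, fb=1
5: 11001010110010101000111 → 1, fb=1
6: 10010101100101010001111 → 1, fb=0
7: 00101011001010100011110 → 0, fb=0
8: 01010110010101000111100 → 0, fb=1
9: 10101100101010001111001 → 1, fb=0
10: 01011001010100011110010 → 0, fb=0
11: 10110010101000111100100 → 1, fb=1
12: 01100101010001111001001 → 0, fb=1
13: 11001010100011110010011 → 1, fb=1
14: 10010101000111100100111 → 1, fb=0
15: 00101010001111001001110 → 0, fb=0
16: 01010100011110010011100 → 0, fb=1
17: 10101000111100100111001 → 1, fb=1
18: 01010001111001001110011 → 0, fb=0
19: 10100011110010011100110 → 1, fb=1
20: 01000111100100111001101 → 0, fb=1
21: 10001111001001110011011 → 1, fb=0
22: 00011110010011100110110 → 0, fb=1
23: 00111100100111001101101 → 0, fb=1
24: 01111001001110011011011 → 0, fb=0
25: 11110010011100110110110 → 1, fb=1
26: 11100100111001101101101 → 1, fb=0
27: 11001001110011011011010 → 1, fb=1
28: 10010011100110110110101 → 1, fb=1
29: 00100111001101101101011 → 0, fb=1
30: 01001110011011011010111 → 0, fb=1
31: 10011100110110110101111 → 1, fb=0
32: 00111001101101101011110 → 0, fb=0
33: 01110011011011010111100 → 0, fb=0
34: 11100110110110101111000 → 1, fb=0
35: 11001101101101011110000 → 1, fb=0
36: 10011011011010111100000 → 1, fb=1
37: 00110110110101111000001 → 0, fb=1
38: 01101101101011110000011 → 0, fb=1
39: 11011011010111100000111 → 1, fb=1
40: 10110110101111000001111 → 1, fb=0
41: 01101101011110000011110 → 0, fb=1
42: 11011010111100000111101 → 1, fb=1
43: 10110101111000001111011 → 1, fb=0
44: 01101011110000011110110 → 0, fb=0
45: 11010111100000111101100 → 1, fb=0
46: 10101111000001111011000 → 1, fb=0
47: 01011110000011110110000 → 0, fb=1
48: 10111100000111101100001 → 1, fb=0
49: 01111000001111011000010 → 0, fb=0
50: 11110000011110110000100 → 1, fb=1
51: 11100000111101100001001 → 1, fb=1
52: 11000001111011000010011 → 1, fb=1
53: 10000011110110000100111 → 1, fb=1
54: 00000111101100001001111 → 0, fb=1
55: 00001111011000010011111 → 0, fb=1
56: 00011110110000100111111 → 0, fb=1
57: 00111101100001001111111 → 0, fb=1
58: 01111011000010011111111 → 0, fb=0
59: 11110110000100111111110 → 1, fb=0
60: 11101100001001111111100 → 1, fb=0
61: 11011000010011111111000 → 1, fb=1
62: 10110000100111111110001 → 1, fb=1
63: 01100001001111111100011 → 0, fb=0
64: 11000010011111111000110 → 1, fb=1
65: 10000100111111110001101 → 1, fb=0
66: 00001001111111100011010 → 0, fb=0
67: 00010011111111000110100 → 0, fb=0
68: 00100111111110001101000 → 0, fb=1
69: 01001111111100011010001 → 0, fb=1
70: 10011111111000110100011 → 1, fb=0
71: 00111111110001101000110 → 0, fb=1
72: 01111111100011010001101 → 0, fb=1
73: 11111111000110100011011 → 1, fb=0
74: 11111110001101000110110 → 1, fb=0
75: 11111100011010001101100 → 1, fb=0
76: 11111000110100011011000 → 1, fb=1
77: 11110001101000110110001 → 1, fb=1
78: 11100011010001101100011 → 1, fb=1
79: 11000110100011011000111 → 1, fb=0
80: 10001101000110110001110 → 1, fb=0
81: 00011010001101100011100 → 0, fb=0
82: 00110100011011000111000 → 0, fb=1
83: 01101000110110001110001 → 0, fb=0
84: 11010001101100011100010 → 1, fb=1
85: 10100011011000111000101 → 1, fb=1
86: 01000110110001110001011 → 0, fb=1
87: 10001101100011100010111 → 1, fb=0
88: 00011011000111000101110 → 0, fb=0
89: 00110110001110001011100 → 0, fb=1
90: 01101100011100010111001 → 0, fb=1
91: 11011000111000101110011 → 1, fb=1
92: 10110001110001011100111 → 1, fb=1
93: 01100011100010111001111 → 0, fb=0
94: 11000111000101110011110 → 1, fb=0
95: 10001110001011100111100 → 1, fb=0
96: 00011100010111001111000 → 0, fb=1
97: 00111000101110011110001 → 0, fb=0
98: 01110001011100111100010 → 0, fb=0
99: 11100010111001111000100 → 1, fb=1
100: 11000101110011110001001 → 1, fb=0
101: 10001011100111100010010 → 1, fb=1
102: 00010111001111000100101 → 0, fb=1
103: 00101110011110001001011 → 0, fb=1
104: 01011100111100010010111 → 0, fb=1
105: 10111001111000100101111 → 1, fb=1
106: 01110011110001001011111 → 0, fb=0
107: 11100111100010010111110 → 1, fb=0
108: 11001111000100101111100 → 1, fb=0

1111011001010110010101000111100100111001101101101011110000011110110000100111111110001101000110110001110001011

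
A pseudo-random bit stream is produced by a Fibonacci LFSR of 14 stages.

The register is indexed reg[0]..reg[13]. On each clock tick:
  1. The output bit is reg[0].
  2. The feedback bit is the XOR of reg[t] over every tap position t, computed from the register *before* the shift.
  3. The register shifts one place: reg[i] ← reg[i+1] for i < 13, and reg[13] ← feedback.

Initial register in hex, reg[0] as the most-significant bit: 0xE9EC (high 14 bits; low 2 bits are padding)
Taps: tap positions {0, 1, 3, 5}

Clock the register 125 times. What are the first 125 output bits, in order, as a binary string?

tick  register→output (feedback)
  0  11101001111011→1 (0)
  1  11010011110110→1 (1)
  2  10100111101101→1 (0)
  3  01001111011010→0 (0)
  4  10011110110100→1 (1)
  5  00111101101001→0 (0)
  6  01111011010010→0 (0)
  7  11110110100100→1 (0)
  8  11101101001000→1 (1)
  9  11011010010001→1 (1)
 10  10110100100011→1 (1)
 11  01101001000111→0 (1)
 12  11010010001111→1 (1)
 13  10100100011111→1 (0)
 14  01001000111110→0 (1)
 15  10010001111101→1 (0)
 16  00100011111010→0 (0)
 17  01000111110100→0 (0)
 18  10001111101000→1 (0)
 19  00011111010000→0 (0)
 20  00111110100000→0 (0)
 21  01111101000000→0 (1)
 22  11111010000001→1 (1)
 23  11110100000011→1 (0)
 24  11101000000110→1 (0)
 25  11010000001100→1 (1)
 26  10100000011001→1 (1)
 27  01000000110011→0 (1)
 28  10000001100111→1 (1)
 29  00000011001111→0 (0)
 30  00000110011110→0 (1)
 31  00001100111101→0 (1)
 32  00011001111011→0 (1)
 33  00110011110111→0 (1)
 34  01100111101111→0 (0)
 35  11001111011110→1 (1)
 36  10011110111101→1 (1)
 37  00111101111011→0 (0)
 38  01111011110110→0 (0)
 39  11110111101100→1 (0)
 40  11101111011000→1 (1)
 41  11011110110001→1 (0)
 42  10111101100010→1 (1)
 43  01111011000101→0 (0)
 44  11110110001010→1 (0)
 45  11101100010100→1 (1)
 46  11011000101001→1 (1)
 47  10110001010011→1 (0)
 48  01100010100110→0 (1)
 49  11000101001101→1 (1)
 50  10001010011011→1 (1)
 51  00010100110111→0 (0)
 52  00101001101110→0 (0)
 53  01010011011100→0 (0)
 54  10100110111000→1 (0)
 55  01001101110000→0 (0)
 56  10011011100000→1 (0)
 57  00110111000000→0 (0)
 58  01101110000000→0 (0)
 59  11011100000000→1 (0)
 60  10111000000000→1 (0)
 61  01110000000000→0 (0)
 62  11100000000000→1 (0)
 63  11000000000000→1 (0)
 64  10000000000000→1 (1)
 65  00000000000001→0 (0)
 66  00000000000010→0 (0)
 67  00000000000100→0 (0)
 68  00000000001000→0 (0)
 69  00000000010000→0 (0)
 70  00000000100000→0 (0)
 71  00000001000000→0 (0)
 72  00000010000000→0 (0)
 73  00000100000000→0 (1)
 74  00001000000001→0 (0)
 75  00010000000010→0 (1)
 76  00100000000101→0 (0)
 77  01000000001010→0 (1)
 78  10000000010101→1 (1)
 79  00000000101011→0 (0)
 80  00000001010110→0 (0)
 81  00000010101100→0 (0)
 82  00000101011000→0 (1)
 83  00001010110001→0 (0)
 84  00010101100010→0 (0)
 85  00101011000100→0 (0)
 86  01010110001000→0 (1)
 87  10101100010001→1 (0)
 88  01011000100010→0 (0)
 89  10110001000100→1 (0)
 90  01100010001000→0 (1)
 91  11000100010001→1 (1)
 92  10001000100011→1 (1)
 93  00010001000111→0 (1)
 94  00100010001111→0 (0)
 95  01000100011110→0 (0)
 96  10001000111100→1 (1)
 97  00010001111001→0 (1)
 98  00100011110011→0 (0)
 99  01000111100110→0 (0)
100  10001111001100→1 (0)
101  00011110011000→0 (0)
102  00111100110000→0 (0)
103  01111001100000→0 (0)
104  11110011000000→1 (1)
105  11100110000001→1 (1)
106  11001100000011→1 (1)
107  10011000000111→1 (0)
108  00110000001110→0 (1)
109  01100000011101→0 (1)
110  11000000111011→1 (0)
111  10000001110110→1 (1)
112  00000011101101→0 (0)
113  00000111011010→0 (1)
114  00001110110101→0 (1)
115  00011101101011→0 (0)
116  00111011010110→0 (1)
117  01110110101101→0 (1)
118  11101101011011→1 (1)
119  11011010110111→1 (1)
120  10110101101111→1 (1)
121  01101011011111→0 (1)
122  11010110111111→1 (0)
123  10101101111110→1 (0)
124  01011011111100→0 (0)

11101001111011010010001111101000000110011110111101100010100110111000000000000010000000010101100010001000111100110000001110110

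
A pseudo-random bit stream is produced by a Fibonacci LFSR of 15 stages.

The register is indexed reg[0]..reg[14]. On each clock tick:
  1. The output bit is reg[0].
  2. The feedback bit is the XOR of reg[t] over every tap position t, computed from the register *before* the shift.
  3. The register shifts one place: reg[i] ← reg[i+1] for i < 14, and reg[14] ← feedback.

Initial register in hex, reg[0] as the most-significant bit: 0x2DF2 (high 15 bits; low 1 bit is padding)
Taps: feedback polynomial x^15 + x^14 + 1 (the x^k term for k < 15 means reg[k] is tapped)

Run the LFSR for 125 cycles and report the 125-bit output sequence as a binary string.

00101101111100111001001010111010001110011010011110100010011101011000011101001101111101001110110101001110100100110001011000111

step | reg (before) | out | fb
   0 | 001011011111001 | 0 | 1
   1 | 010110111110011 | 0 | 1
   2 | 101101111100111 | 1 | 0
   3 | 011011111001110 | 0 | 0
   4 | 110111110011100 | 1 | 1
   5 | 101111100111001 | 1 | 0
   6 | 011111001110010 | 0 | 0
   7 | 111110011100100 | 1 | 1
   8 | 111100111001001 | 1 | 0
   9 | 111001110010010 | 1 | 1
  10 | 110011100100101 | 1 | 0
  11 | 100111001001010 | 1 | 1
  12 | 001110010010101 | 0 | 1
  13 | 011100100101011 | 0 | 1
  14 | 111001001010111 | 1 | 0
  15 | 110010010101110 | 1 | 1
  16 | 100100101011101 | 1 | 0
  17 | 001001010111010 | 0 | 0
  18 | 010010101110100 | 0 | 0
  19 | 100101011101000 | 1 | 1
  20 | 001010111010001 | 0 | 1
  21 | 010101110100011 | 0 | 1
  22 | 101011101000111 | 1 | 0
  23 | 010111010001110 | 0 | 0
  24 | 101110100011100 | 1 | 1
  25 | 011101000111001 | 0 | 1
  26 | 111010001110011 | 1 | 0
  27 | 110100011100110 | 1 | 1
  28 | 101000111001101 | 1 | 0
  29 | 010001110011010 | 0 | 0
  30 | 100011100110100 | 1 | 1
  31 | 000111001101001 | 0 | 1
  32 | 001110011010011 | 0 | 1
  33 | 011100110100111 | 0 | 1
  34 | 111001101001111 | 1 | 0
  35 | 110011010011110 | 1 | 1
  36 | 100110100111101 | 1 | 0
  37 | 001101001111010 | 0 | 0
  38 | 011010011110100 | 0 | 0
  39 | 110100111101000 | 1 | 1
  40 | 101001111010001 | 1 | 0
  41 | 010011110100010 | 0 | 0
  42 | 100111101000100 | 1 | 1
  43 | 001111010001001 | 0 | 1
  44 | 011110100010011 | 0 | 1
  45 | 111101000100111 | 1 | 0
  46 | 111010001001110 | 1 | 1
  47 | 110100010011101 | 1 | 0
  48 | 101000100111010 | 1 | 1
  49 | 010001001110101 | 0 | 1
  50 | 100010011101011 | 1 | 0
  51 | 000100111010110 | 0 | 0
  52 | 001001110101100 | 0 | 0
  53 | 010011101011000 | 0 | 0
  54 | 100111010110000 | 1 | 1
  55 | 001110101100001 | 0 | 1
  56 | 011101011000011 | 0 | 1
  57 | 111010110000111 | 1 | 0
  58 | 110101100001110 | 1 | 1
  59 | 101011000011101 | 1 | 0
  60 | 010110000111010 | 0 | 0
  61 | 101100001110100 | 1 | 1
  62 | 011000011101001 | 0 | 1
  63 | 110000111010011 | 1 | 0
  64 | 100001110100110 | 1 | 1
  65 | 000011101001101 | 0 | 1
  66 | 000111010011011 | 0 | 1
  67 | 001110100110111 | 0 | 1
  68 | 011101001101111 | 0 | 1
  69 | 111010011011111 | 1 | 0
  70 | 110100110111110 | 1 | 1
  71 | 101001101111101 | 1 | 0
  72 | 010011011111010 | 0 | 0
  73 | 100110111110100 | 1 | 1
  74 | 001101111101001 | 0 | 1
  75 | 011011111010011 | 0 | 1
  76 | 110111110100111 | 1 | 0
  77 | 101111101001110 | 1 | 1
  78 | 011111010011101 | 0 | 1
  79 | 111110100111011 | 1 | 0
  80 | 111101001110110 | 1 | 1
  81 | 111010011101101 | 1 | 0
  82 | 110100111011010 | 1 | 1
  83 | 101001110110101 | 1 | 0
  84 | 010011101101010 | 0 | 0
  85 | 100111011010100 | 1 | 1
  86 | 001110110101001 | 0 | 1
  87 | 011101101010011 | 0 | 1
  88 | 111011010100111 | 1 | 0
  89 | 110110101001110 | 1 | 1
  90 | 101101010011101 | 1 | 0
  91 | 011010100111010 | 0 | 0
  92 | 110101001110100 | 1 | 1
  93 | 101010011101001 | 1 | 0
  94 | 010100111010010 | 0 | 0
  95 | 101001110100100 | 1 | 1
  96 | 010011101001001 | 0 | 1
  97 | 100111010010011 | 1 | 0
  98 | 001110100100110 | 0 | 0
  99 | 011101001001100 | 0 | 0
 100 | 111010010011000 | 1 | 1
 101 | 110100100110001 | 1 | 0
 102 | 101001001100010 | 1 | 1
 103 | 010010011000101 | 0 | 1
 104 | 100100110001011 | 1 | 0
 105 | 001001100010110 | 0 | 0
 106 | 010011000101100 | 0 | 0
 107 | 100110001011000 | 1 | 1
 108 | 001100010110001 | 0 | 1
 109 | 011000101100011 | 0 | 1
 110 | 110001011000111 | 1 | 0
 111 | 100010110001110 | 1 | 1
 112 | 000101100011101 | 0 | 1
 113 | 001011000111011 | 0 | 1
 114 | 010110001110111 | 0 | 1
 115 | 101100011101111 | 1 | 0
 116 | 011000111011110 | 0 | 0
 117 | 110001110111100 | 1 | 1
 118 | 100011101111001 | 1 | 0
 119 | 000111011110010 | 0 | 0
 120 | 001110111100100 | 0 | 0
 121 | 011101111001000 | 0 | 0
 122 | 111011110010000 | 1 | 1
 123 | 110111100100001 | 1 | 0
 124 | 101111001000010 | 1 | 1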